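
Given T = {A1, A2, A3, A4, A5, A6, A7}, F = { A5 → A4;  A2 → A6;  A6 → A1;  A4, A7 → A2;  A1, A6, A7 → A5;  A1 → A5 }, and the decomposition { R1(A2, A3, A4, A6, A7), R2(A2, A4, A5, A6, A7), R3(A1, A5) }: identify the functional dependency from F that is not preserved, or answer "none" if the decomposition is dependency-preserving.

Check A6 → A1: no single fragment contains all of {A1, A6}, and the restricted closure of {A6} across the fragments never reaches {A1}.
A5 → A4 is preserved.
A2 → A6 is preserved.
A4, A7 → A2 is preserved.
A1, A6, A7 → A5 is preserved.
A1 → A5 is preserved.

A6 → A1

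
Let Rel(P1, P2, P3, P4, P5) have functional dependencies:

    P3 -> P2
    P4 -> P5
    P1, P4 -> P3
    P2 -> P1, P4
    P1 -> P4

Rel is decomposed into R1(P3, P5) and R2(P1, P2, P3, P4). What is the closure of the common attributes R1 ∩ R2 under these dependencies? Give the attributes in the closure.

P1, P2, P3, P4, P5

R1 ∩ R2 = {P3}.
P3 → P2 applies, adding P2
P2 → P1, P4 applies, adding P1, P4
P4 → P5 applies, adding P5
Closure: {P1, P2, P3, P4, P5}.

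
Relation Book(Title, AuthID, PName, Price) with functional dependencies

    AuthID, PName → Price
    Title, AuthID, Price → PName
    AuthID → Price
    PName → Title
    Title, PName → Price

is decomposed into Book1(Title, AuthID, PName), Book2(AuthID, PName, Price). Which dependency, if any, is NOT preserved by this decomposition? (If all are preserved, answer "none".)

none

AuthID, PName → Price lies within Book2.
Title, AuthID, Price → PName: restricted closure across fragments reaches PName.
AuthID → Price lies within Book2.
PName → Title lies within Book1.
Title, PName → Price: restricted closure across fragments reaches Price.
Every dependency is enforceable on the fragments, so the decomposition is dependency-preserving.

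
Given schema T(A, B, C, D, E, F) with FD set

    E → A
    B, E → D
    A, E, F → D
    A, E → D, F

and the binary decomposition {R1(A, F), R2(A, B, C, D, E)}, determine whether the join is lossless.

Common attributes: R1 ∩ R2 = {A}.
No dependency enlarges {A}, so (A)⁺ = {A}.
The closure contains neither all of R1 = {A, F} nor all of R2 = {A, B, C, D, E}, so the common attributes are not a superkey of either fragment. The join is lossy.

No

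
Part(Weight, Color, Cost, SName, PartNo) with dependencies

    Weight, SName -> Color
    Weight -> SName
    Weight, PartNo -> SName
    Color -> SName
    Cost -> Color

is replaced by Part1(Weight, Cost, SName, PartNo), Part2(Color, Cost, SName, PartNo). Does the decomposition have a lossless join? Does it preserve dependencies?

Lossless test: (Cost, SName, PartNo)⁺ = {Color, Cost, SName, PartNo}, which contains all of one fragment — lossless.
Dependency preservation: the restricted closure of {Weight, SName} across the fragments never reaches {Color}, so Weight, SName → Color cannot be enforced without a join — not preserved.

lossless but not dependency-preserving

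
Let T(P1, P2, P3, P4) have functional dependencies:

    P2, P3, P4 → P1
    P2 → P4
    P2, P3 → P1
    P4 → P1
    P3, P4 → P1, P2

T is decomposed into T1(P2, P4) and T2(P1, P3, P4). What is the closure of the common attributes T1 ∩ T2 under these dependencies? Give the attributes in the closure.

P1, P4

T1 ∩ T2 = {P4}.
P4 → P1 applies, adding P1
Closure: {P1, P4}.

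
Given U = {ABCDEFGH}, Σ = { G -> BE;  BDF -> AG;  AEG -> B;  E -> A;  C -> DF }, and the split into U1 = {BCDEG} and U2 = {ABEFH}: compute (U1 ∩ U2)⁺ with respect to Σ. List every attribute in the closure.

ABE

U1 ∩ U2 = {BE}.
E → A applies, adding A
Closure: {ABE}.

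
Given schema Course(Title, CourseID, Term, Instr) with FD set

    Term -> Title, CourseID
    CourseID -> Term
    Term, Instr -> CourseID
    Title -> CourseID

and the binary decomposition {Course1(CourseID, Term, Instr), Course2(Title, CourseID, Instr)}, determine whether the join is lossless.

Yes

Common attributes: Course1 ∩ Course2 = {CourseID, Instr}.
Closure of {CourseID, Instr}: CourseID → Term applies, adding Term; Term → Title, CourseID applies, adding Title. So (CourseID, Instr)⁺ = {Title, CourseID, Term, Instr}.
This closure contains every attribute of Course1, so Course1 ∩ Course2 → Course1. The join is lossless.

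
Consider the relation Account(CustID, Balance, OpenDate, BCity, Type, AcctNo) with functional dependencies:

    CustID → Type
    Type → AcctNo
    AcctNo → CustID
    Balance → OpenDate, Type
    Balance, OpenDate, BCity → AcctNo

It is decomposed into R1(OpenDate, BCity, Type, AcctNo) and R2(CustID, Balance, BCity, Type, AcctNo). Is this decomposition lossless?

No

Common attributes: R1 ∩ R2 = {BCity, Type, AcctNo}.
Closure of {BCity, Type, AcctNo}: AcctNo → CustID applies, adding CustID. So (BCity, Type, AcctNo)⁺ = {CustID, BCity, Type, AcctNo}.
The closure contains neither all of R1 = {OpenDate, BCity, Type, AcctNo} nor all of R2 = {CustID, Balance, BCity, Type, AcctNo}, so the common attributes are not a superkey of either fragment. The join is lossy.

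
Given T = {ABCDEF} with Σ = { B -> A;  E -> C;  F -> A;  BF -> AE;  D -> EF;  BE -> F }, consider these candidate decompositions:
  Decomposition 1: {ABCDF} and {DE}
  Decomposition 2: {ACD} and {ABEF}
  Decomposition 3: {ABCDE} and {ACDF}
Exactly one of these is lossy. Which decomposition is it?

Decomposition 1: common = {D}, closure = {ACDEF} → lossless.
Decomposition 2: common = {A}, closure = {A} → lossy.
Decomposition 3: common = {ACD}, closure = {ACDEF} → lossless.

Decomposition 2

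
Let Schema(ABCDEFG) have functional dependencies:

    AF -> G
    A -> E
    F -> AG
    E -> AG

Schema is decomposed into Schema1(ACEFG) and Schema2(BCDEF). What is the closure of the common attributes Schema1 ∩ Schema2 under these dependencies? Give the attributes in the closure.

ACEFG

Schema1 ∩ Schema2 = {CEF}.
F → AG applies, adding AG
Closure: {ACEFG}.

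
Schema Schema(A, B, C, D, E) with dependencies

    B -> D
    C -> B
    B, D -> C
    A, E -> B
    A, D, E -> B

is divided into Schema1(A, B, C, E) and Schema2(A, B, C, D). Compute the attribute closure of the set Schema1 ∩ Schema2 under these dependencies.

Schema1 ∩ Schema2 = {A, B, C}.
B → D applies, adding D
Closure: {A, B, C, D}.

A, B, C, D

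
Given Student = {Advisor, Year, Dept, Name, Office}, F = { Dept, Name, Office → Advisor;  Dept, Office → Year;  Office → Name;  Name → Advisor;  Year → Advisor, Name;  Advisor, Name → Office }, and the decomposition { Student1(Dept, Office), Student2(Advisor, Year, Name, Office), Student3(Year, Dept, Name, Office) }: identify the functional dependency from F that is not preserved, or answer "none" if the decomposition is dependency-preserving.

none

Dept, Name, Office → Advisor: restricted closure across fragments reaches Advisor.
Dept, Office → Year lies within Student3.
Office → Name lies within Student2.
Name → Advisor lies within Student2.
Year → Advisor, Name lies within Student2.
Advisor, Name → Office lies within Student2.
Every dependency is enforceable on the fragments, so the decomposition is dependency-preserving.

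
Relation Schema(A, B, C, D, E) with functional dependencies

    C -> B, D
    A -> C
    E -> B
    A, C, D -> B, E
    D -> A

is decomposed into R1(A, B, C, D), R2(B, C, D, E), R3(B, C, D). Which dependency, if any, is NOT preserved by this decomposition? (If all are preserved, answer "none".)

C → B, D lies within R1.
A → C lies within R1.
E → B lies within R2.
A, C, D → B, E: restricted closure across fragments reaches B, E.
D → A lies within R1.
Every dependency is enforceable on the fragments, so the decomposition is dependency-preserving.

none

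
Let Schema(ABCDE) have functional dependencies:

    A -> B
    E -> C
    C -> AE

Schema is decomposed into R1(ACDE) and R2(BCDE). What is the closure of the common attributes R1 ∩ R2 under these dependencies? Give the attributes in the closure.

R1 ∩ R2 = {CDE}.
C → AE applies, adding A
A → B applies, adding B
Closure: {ABCDE}.

ABCDE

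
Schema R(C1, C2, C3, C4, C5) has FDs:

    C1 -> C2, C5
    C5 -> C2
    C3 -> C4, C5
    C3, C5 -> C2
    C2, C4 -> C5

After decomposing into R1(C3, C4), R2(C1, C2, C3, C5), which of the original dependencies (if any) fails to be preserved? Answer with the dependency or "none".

C2, C4 -> C5

Check C2, C4 → C5: no single fragment contains all of {C2, C4, C5}, and the restricted closure of {C2, C4} across the fragments never reaches {C5}.
C1 → C2, C5 is preserved.
C5 → C2 is preserved.
C3 → C4, C5 is preserved.
C3, C5 → C2 is preserved.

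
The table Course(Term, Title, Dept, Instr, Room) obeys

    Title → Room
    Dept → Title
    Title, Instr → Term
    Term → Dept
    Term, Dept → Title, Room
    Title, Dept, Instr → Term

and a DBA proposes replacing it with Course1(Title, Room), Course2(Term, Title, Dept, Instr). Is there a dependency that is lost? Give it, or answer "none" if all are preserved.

none

Title → Room lies within Course1.
Dept → Title lies within Course2.
Title, Instr → Term lies within Course2.
Term → Dept lies within Course2.
Term, Dept → Title, Room: restricted closure across fragments reaches Title, Room.
Title, Dept, Instr → Term lies within Course2.
Every dependency is enforceable on the fragments, so the decomposition is dependency-preserving.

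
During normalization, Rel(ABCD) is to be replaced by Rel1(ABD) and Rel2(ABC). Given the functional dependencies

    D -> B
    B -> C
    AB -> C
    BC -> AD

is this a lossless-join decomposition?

Common attributes: Rel1 ∩ Rel2 = {AB}.
Closure of {AB}: B → C applies, adding C; BC → AD applies, adding D. So (AB)⁺ = {ABCD}.
This closure contains every attribute of Rel1, so Rel1 ∩ Rel2 → Rel1. The join is lossless.

Yes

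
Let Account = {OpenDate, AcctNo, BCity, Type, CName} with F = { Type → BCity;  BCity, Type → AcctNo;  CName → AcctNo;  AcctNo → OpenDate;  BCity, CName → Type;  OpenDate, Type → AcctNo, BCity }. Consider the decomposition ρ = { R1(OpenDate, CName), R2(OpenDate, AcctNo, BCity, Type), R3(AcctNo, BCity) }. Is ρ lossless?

Chase test. Columns are OpenDate, AcctNo, BCity, Type, CName; row i has aⱼ where attribute j ∈ Ri, else bᵢⱼ.
Initial tableau (one row per fragment):
  row 1: a1 b12 b13 b14 a5
  row 2: a1 a2 a3 a4 b25
  row 3: b31 a2 a3 b34 b35
Rows 2 and 3 agree on AcctNo; apply AcctNo→OpenDate and equate their OpenDate entries.
No row becomes fully distinguished — the join is lossy.

No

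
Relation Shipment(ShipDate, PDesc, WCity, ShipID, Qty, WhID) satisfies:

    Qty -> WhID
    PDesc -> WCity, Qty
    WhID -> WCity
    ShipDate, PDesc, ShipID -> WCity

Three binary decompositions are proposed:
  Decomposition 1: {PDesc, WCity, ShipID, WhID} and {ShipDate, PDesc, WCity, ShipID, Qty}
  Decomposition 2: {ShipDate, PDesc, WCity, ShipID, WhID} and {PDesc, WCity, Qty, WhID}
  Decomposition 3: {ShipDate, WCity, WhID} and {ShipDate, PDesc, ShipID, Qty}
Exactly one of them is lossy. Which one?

Decomposition 1: common = {PDesc, WCity, ShipID}, closure = {PDesc, WCity, ShipID, Qty, WhID} → lossless.
Decomposition 2: common = {PDesc, WCity, WhID}, closure = {PDesc, WCity, Qty, WhID} → lossless.
Decomposition 3: common = {ShipDate}, closure = {ShipDate} → lossy.

Decomposition 3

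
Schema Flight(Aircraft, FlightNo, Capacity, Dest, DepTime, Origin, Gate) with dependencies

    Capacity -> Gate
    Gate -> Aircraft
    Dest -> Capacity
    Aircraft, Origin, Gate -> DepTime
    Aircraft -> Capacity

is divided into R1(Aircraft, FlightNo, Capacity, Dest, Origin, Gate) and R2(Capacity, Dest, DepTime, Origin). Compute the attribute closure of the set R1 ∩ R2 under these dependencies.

R1 ∩ R2 = {Capacity, Dest, Origin}.
Capacity → Gate applies, adding Gate
Gate → Aircraft applies, adding Aircraft
Aircraft, Origin, Gate → DepTime applies, adding DepTime
Closure: {Aircraft, Capacity, Dest, DepTime, Origin, Gate}.

Aircraft, Capacity, Dest, DepTime, Origin, Gate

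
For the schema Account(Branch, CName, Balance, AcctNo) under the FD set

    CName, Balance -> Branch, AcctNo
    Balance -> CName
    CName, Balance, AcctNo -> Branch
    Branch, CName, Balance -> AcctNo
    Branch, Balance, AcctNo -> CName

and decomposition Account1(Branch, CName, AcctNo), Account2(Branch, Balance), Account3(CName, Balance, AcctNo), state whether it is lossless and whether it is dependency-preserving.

Lossless test (chase): Rows 2 and 3 agree on Balance; apply Balance→CName and equate their CName entries. Rows 2 and 3 agree on CName, Balance; apply CName, Balance→Branch, AcctNo and equate their Branch, AcctNo entries. Row 2 is now all distinguished symbols — the join is lossless.
Dependency preservation: CName, Balance → Branch, AcctNo; CName, Balance, AcctNo → Branch; Branch, CName, Balance → AcctNo; Branch, Balance, AcctNo → CName are not contained in any single fragment, but the restricted closure of each left-hand side across the fragments still reaches the right-hand side; the remaining FDs each lie inside some fragment. All dependencies are preserved.

lossless and dependency-preserving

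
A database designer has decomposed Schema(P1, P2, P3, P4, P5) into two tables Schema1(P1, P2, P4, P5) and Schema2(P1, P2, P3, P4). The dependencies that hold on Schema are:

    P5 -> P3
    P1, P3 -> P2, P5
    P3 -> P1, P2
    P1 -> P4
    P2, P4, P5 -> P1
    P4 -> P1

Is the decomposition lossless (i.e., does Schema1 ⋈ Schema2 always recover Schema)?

No

Common attributes: Schema1 ∩ Schema2 = {P1, P2, P4}.
No dependency enlarges {P1, P2, P4}, so (P1, P2, P4)⁺ = {P1, P2, P4}.
The closure contains neither all of Schema1 = {P1, P2, P4, P5} nor all of Schema2 = {P1, P2, P3, P4}, so the common attributes are not a superkey of either fragment. The join is lossy.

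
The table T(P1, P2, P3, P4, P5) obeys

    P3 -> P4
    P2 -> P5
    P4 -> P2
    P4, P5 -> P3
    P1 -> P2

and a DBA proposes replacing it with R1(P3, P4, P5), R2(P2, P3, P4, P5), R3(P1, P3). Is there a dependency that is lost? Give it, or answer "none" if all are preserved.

P1 -> P2

Check P1 → P2: no single fragment contains all of {P1, P2}, and the restricted closure of {P1} across the fragments never reaches {P2}.
P3 → P4 is preserved.
P2 → P5 is preserved.
P4 → P2 is preserved.
P4, P5 → P3 is preserved.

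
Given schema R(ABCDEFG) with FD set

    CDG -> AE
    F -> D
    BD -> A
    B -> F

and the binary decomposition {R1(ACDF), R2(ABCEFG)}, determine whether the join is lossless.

Common attributes: R1 ∩ R2 = {ACF}.
Closure of {ACF}: F → D applies, adding D. So (ACF)⁺ = {ACDF}.
This closure contains every attribute of R1, so R1 ∩ R2 → R1. The join is lossless.

Yes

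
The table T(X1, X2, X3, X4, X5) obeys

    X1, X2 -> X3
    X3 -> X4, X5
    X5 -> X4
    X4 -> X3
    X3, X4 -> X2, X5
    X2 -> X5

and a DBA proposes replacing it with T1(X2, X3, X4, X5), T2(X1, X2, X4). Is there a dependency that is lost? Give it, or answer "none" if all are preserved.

none

X1, X2 → X3: restricted closure across fragments reaches X3.
X3 → X4, X5 lies within T1.
X5 → X4 lies within T1.
X4 → X3 lies within T1.
X3, X4 → X2, X5 lies within T1.
X2 → X5 lies within T1.
Every dependency is enforceable on the fragments, so the decomposition is dependency-preserving.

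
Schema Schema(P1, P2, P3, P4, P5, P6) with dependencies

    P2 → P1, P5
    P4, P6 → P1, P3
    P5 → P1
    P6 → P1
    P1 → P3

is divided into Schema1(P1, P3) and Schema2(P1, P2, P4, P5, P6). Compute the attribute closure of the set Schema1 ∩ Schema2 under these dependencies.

Schema1 ∩ Schema2 = {P1}.
P1 → P3 applies, adding P3
Closure: {P1, P3}.

P1, P3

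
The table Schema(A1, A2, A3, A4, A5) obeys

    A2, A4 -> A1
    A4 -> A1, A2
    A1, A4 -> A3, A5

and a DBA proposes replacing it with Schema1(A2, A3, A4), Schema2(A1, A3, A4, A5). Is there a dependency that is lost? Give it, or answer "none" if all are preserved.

A2, A4 → A1: restricted closure across fragments reaches A1.
A4 → A1, A2: restricted closure across fragments reaches A1, A2.
A1, A4 → A3, A5 lies within Schema2.
Every dependency is enforceable on the fragments, so the decomposition is dependency-preserving.

none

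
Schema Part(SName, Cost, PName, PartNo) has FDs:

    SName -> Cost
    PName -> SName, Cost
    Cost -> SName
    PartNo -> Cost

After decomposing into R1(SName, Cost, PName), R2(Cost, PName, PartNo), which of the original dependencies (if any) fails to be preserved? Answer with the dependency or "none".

SName → Cost lies within R1.
PName → SName, Cost lies within R1.
Cost → SName lies within R1.
PartNo → Cost lies within R2.
Every dependency is enforceable on the fragments, so the decomposition is dependency-preserving.

none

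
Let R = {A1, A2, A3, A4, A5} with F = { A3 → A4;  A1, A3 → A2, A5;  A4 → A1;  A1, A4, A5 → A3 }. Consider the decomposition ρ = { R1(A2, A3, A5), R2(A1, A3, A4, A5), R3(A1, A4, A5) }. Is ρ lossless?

Yes

Chase test. Columns are A1, A2, A3, A4, A5; row i has aⱼ where attribute j ∈ Ri, else bᵢⱼ.
Initial tableau (one row per fragment):
  row 1: b11 a2 a3 b14 a5
  row 2: a1 b22 a3 a4 a5
  row 3: a1 b32 b33 a4 a5
Rows 1 and 2 agree on A3; apply A3→A4 and equate their A4 entries.
Rows 1 and 2 agree on A4; apply A4→A1 and equate their A1 entries.
Rows 1 and 3 agree on A1, A4, A5; apply A1, A4, A5→A3 and equate their A3 entries.
Rows 1 and 2 agree on A1, A3; apply A1, A3→A2, A5 and equate their A2, A5 entries.
Rows 1 and 3 agree on A1, A3; apply A1, A3→A2, A5 and equate their A2, A5 entries.
Row 1 is now all distinguished symbols — the join is lossless.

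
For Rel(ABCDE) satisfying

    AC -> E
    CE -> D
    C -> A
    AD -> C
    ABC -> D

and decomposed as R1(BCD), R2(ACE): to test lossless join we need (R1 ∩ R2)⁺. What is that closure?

ACDE

R1 ∩ R2 = {C}.
C → A applies, adding A
AC → E applies, adding E
CE → D applies, adding D
Closure: {ACDE}.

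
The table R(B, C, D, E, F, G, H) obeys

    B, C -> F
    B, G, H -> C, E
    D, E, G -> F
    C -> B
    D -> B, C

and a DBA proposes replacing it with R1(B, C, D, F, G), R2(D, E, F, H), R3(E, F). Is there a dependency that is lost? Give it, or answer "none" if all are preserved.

B, G, H -> C, E

Check B, G, H → C, E: no single fragment contains all of {B, C, E, G, H}, and the restricted closure of {B, G, H} across the fragments never reaches {C, E}.
B, C → F is preserved.
D, E, G → F is preserved.
C → B is preserved.
D → B, C is preserved.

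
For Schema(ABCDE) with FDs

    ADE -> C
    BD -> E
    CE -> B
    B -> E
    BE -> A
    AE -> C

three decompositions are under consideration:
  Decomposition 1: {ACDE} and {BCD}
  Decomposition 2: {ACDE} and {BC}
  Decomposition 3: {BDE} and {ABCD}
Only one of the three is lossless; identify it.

Decomposition 3

Decomposition 1: common = {CD}, closure = {CD} → lossy.
Decomposition 2: common = {C}, closure = {C} → lossy.
Decomposition 3: common = {BD}, closure = {ABCDE} → lossless.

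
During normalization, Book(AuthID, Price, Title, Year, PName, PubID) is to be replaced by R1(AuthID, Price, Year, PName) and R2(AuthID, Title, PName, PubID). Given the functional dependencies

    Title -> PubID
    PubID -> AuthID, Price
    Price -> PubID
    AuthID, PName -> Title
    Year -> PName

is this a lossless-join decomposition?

Common attributes: R1 ∩ R2 = {AuthID, PName}.
Closure of {AuthID, PName}: AuthID, PName → Title applies, adding Title; Title → PubID applies, adding PubID; PubID → AuthID, Price applies, adding Price. So (AuthID, PName)⁺ = {AuthID, Price, Title, PName, PubID}.
This closure contains every attribute of R2, so R1 ∩ R2 → R2. The join is lossless.

Yes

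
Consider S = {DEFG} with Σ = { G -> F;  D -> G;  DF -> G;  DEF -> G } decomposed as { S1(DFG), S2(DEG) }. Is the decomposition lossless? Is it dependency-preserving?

lossless and dependency-preserving

Lossless test: (DG)⁺ = {DFG}, which contains all of one fragment — lossless.
Dependency preservation: DEF → G is not contained in any single fragment, but the restricted closure of its left-hand side across the fragments still reaches the right-hand side; the remaining FDs each lie inside some fragment. All dependencies are preserved.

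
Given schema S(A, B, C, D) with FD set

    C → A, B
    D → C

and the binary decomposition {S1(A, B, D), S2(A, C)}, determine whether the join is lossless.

No

Common attributes: S1 ∩ S2 = {A}.
No dependency enlarges {A}, so (A)⁺ = {A}.
The closure contains neither all of S1 = {A, B, D} nor all of S2 = {A, C}, so the common attributes are not a superkey of either fragment. The join is lossy.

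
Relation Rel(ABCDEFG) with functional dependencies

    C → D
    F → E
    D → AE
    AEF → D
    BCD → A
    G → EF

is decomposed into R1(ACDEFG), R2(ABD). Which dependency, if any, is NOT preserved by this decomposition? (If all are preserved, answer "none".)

C → D lies within R1.
F → E lies within R1.
D → AE lies within R1.
AEF → D lies within R1.
BCD → A: restricted closure across fragments reaches A.
G → EF lies within R1.
Every dependency is enforceable on the fragments, so the decomposition is dependency-preserving.

none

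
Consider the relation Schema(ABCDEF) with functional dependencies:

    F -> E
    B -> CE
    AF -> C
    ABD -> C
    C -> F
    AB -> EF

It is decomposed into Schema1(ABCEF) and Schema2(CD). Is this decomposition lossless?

Common attributes: Schema1 ∩ Schema2 = {C}.
Closure of {C}: C → F applies, adding F; F → E applies, adding E. So (C)⁺ = {CEF}.
The closure contains neither all of Schema1 = {ABCEF} nor all of Schema2 = {CD}, so the common attributes are not a superkey of either fragment. The join is lossy.

No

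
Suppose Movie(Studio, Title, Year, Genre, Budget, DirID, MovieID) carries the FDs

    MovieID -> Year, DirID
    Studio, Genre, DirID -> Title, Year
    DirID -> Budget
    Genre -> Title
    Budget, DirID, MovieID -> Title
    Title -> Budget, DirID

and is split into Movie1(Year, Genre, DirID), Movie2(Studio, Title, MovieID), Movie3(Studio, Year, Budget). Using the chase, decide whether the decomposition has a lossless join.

Chase test. Columns are Studio, Title, Year, Genre, Budget, DirID, MovieID; row i has aⱼ where attribute j ∈ Moviei, else bᵢⱼ.
Initial tableau (one row per fragment):
  row 1: b11 b12 a3 a4 b15 a6 b17
  row 2: a1 a2 b23 b24 b25 b26 a7
  row 3: a1 b32 a3 b34 a5 b36 b37
No row becomes fully distinguished — the join is lossy.

No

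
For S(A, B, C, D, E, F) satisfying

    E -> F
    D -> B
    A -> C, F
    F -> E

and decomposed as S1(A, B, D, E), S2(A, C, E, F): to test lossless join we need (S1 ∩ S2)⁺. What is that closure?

S1 ∩ S2 = {A, E}.
E → F applies, adding F
A → C, F applies, adding C
Closure: {A, C, E, F}.

A, C, E, F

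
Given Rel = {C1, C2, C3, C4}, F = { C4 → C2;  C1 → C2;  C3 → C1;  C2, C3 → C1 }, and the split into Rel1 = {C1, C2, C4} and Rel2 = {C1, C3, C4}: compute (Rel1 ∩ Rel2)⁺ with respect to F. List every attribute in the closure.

C1, C2, C4

Rel1 ∩ Rel2 = {C1, C4}.
C4 → C2 applies, adding C2
Closure: {C1, C2, C4}.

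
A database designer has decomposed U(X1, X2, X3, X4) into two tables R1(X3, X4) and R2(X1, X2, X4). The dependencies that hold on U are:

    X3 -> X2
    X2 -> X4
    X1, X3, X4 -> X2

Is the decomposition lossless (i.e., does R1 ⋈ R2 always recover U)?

No

Common attributes: R1 ∩ R2 = {X4}.
No dependency enlarges {X4}, so (X4)⁺ = {X4}.
The closure contains neither all of R1 = {X3, X4} nor all of R2 = {X1, X2, X4}, so the common attributes are not a superkey of either fragment. The join is lossy.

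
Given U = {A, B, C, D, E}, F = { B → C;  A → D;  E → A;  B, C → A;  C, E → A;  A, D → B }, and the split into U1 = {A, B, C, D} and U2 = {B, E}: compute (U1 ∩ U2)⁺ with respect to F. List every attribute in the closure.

A, B, C, D

U1 ∩ U2 = {B}.
B → C applies, adding C
B, C → A applies, adding A
A → D applies, adding D
Closure: {A, B, C, D}.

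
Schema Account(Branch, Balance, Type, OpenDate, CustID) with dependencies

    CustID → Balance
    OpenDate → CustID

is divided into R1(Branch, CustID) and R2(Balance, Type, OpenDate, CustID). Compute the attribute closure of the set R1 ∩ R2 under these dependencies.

R1 ∩ R2 = {CustID}.
CustID → Balance applies, adding Balance
Closure: {Balance, CustID}.

Balance, CustID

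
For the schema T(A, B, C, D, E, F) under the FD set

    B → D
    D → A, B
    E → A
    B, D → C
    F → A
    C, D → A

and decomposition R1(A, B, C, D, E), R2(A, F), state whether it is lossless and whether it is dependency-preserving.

Lossless test: (A)⁺ = {A}, which is a superkey of neither fragment — lossy.
Dependency preservation: every FD's attributes lie within a single fragment, so each can be enforced locally — preserved.

lossy but dependency-preserving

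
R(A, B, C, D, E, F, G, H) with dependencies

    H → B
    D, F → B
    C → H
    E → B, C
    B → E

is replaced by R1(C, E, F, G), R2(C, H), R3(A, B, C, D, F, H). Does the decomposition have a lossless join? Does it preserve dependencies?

Lossless test (chase): Rows 2 and 3 agree on H; apply H→B and equate their B entries. Rows 1 and 2 agree on C; apply C→H and equate their H entries. Rows 2 and 3 agree on B; apply B→E and equate their E entries. Rows 1 and 2 agree on H; apply H→B and equate their B entries. Rows 1 and 2 agree on B; apply B→E and equate their E entries. No row becomes fully distinguished — the join is lossy.
Dependency preservation: E → B, C; B → E are not contained in any single fragment, but the restricted closure of each left-hand side across the fragments still reaches the right-hand side; the remaining FDs each lie inside some fragment. All dependencies are preserved.

lossy but dependency-preserving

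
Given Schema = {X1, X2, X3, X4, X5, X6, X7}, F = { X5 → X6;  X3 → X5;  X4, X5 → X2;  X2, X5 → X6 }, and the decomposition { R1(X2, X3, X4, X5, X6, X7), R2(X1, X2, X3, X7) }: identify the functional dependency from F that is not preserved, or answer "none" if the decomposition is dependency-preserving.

X5 → X6 lies within R1.
X3 → X5 lies within R1.
X4, X5 → X2 lies within R1.
X2, X5 → X6 lies within R1.
Every dependency is enforceable on the fragments, so the decomposition is dependency-preserving.

none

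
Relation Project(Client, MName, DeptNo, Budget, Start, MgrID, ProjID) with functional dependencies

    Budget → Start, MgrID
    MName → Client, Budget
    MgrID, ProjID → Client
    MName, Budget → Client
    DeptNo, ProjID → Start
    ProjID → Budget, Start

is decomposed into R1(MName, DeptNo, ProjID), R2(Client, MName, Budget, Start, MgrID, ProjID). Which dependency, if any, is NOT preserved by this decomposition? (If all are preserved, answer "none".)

none

Budget → Start, MgrID lies within R2.
MName → Client, Budget lies within R2.
MgrID, ProjID → Client lies within R2.
MName, Budget → Client lies within R2.
DeptNo, ProjID → Start: restricted closure across fragments reaches Start.
ProjID → Budget, Start lies within R2.
Every dependency is enforceable on the fragments, so the decomposition is dependency-preserving.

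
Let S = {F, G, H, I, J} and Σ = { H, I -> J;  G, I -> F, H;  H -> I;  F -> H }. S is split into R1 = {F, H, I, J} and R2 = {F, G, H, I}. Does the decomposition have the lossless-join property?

Yes

Common attributes: R1 ∩ R2 = {F, H, I}.
Closure of {F, H, I}: H, I → J applies, adding J. So (F, H, I)⁺ = {F, H, I, J}.
This closure contains every attribute of R1, so R1 ∩ R2 → R1. The join is lossless.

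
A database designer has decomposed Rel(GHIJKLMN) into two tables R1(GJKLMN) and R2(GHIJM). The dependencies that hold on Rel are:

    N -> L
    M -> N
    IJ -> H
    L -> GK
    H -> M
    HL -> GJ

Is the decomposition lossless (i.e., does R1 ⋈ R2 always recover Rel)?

Yes

Common attributes: R1 ∩ R2 = {GJM}.
Closure of {GJM}: M → N applies, adding N; N → L applies, adding L; L → GK applies, adding K. So (GJM)⁺ = {GJKLMN}.
This closure contains every attribute of R1, so R1 ∩ R2 → R1. The join is lossless.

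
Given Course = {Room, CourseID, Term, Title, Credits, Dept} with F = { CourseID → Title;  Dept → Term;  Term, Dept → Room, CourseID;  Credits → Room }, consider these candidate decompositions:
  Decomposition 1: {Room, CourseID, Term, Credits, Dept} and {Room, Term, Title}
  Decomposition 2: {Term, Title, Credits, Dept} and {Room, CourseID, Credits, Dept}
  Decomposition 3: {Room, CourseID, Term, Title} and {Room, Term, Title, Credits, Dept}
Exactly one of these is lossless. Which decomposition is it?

Decomposition 2

Decomposition 1: common = {Room, Term}, closure = {Room, Term} → lossy.
Decomposition 2: common = {Credits, Dept}, closure = {Room, CourseID, Term, Title, Credits, Dept} → lossless.
Decomposition 3: common = {Room, Term, Title}, closure = {Room, Term, Title} → lossy.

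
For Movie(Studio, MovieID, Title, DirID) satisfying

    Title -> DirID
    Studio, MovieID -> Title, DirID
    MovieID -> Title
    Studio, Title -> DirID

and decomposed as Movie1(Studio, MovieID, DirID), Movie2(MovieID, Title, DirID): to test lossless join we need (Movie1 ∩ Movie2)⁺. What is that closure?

MovieID, Title, DirID

Movie1 ∩ Movie2 = {MovieID, DirID}.
MovieID → Title applies, adding Title
Closure: {MovieID, Title, DirID}.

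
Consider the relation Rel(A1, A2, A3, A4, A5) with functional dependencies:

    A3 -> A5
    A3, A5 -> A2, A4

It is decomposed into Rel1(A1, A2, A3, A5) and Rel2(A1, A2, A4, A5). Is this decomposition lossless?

Common attributes: Rel1 ∩ Rel2 = {A1, A2, A5}.
No dependency enlarges {A1, A2, A5}, so (A1, A2, A5)⁺ = {A1, A2, A5}.
The closure contains neither all of Rel1 = {A1, A2, A3, A5} nor all of Rel2 = {A1, A2, A4, A5}, so the common attributes are not a superkey of either fragment. The join is lossy.

No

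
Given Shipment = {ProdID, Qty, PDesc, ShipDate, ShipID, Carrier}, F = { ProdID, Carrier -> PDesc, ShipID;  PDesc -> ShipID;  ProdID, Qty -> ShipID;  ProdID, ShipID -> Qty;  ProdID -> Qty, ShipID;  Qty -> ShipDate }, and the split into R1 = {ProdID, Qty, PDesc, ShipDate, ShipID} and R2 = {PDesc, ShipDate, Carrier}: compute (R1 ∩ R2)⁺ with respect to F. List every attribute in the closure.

PDesc, ShipDate, ShipID

R1 ∩ R2 = {PDesc, ShipDate}.
PDesc → ShipID applies, adding ShipID
Closure: {PDesc, ShipDate, ShipID}.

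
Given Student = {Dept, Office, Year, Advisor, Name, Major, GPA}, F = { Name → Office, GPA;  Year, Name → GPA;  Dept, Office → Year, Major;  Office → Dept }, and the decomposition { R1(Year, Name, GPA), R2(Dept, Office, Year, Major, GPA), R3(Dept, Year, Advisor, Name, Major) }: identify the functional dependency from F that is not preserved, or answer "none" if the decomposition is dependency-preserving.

Name → Office, GPA

Check Name → Office, GPA: no single fragment contains all of {Office, Name, GPA}, and the restricted closure of {Name} across the fragments never reaches {Office, GPA}.
Year, Name → GPA is preserved.
Dept, Office → Year, Major is preserved.
Office → Dept is preserved.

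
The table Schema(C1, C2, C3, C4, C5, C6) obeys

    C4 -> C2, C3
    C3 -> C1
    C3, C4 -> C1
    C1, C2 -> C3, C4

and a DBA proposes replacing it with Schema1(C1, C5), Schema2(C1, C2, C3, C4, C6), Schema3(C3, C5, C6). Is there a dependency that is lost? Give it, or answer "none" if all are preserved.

C4 → C2, C3 lies within Schema2.
C3 → C1 lies within Schema2.
C3, C4 → C1 lies within Schema2.
C1, C2 → C3, C4 lies within Schema2.
Every dependency is enforceable on the fragments, so the decomposition is dependency-preserving.

none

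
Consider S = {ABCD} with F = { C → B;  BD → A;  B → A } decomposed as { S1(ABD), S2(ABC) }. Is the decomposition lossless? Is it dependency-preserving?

lossy but dependency-preserving

Lossless test: (AB)⁺ = {AB}, which is a superkey of neither fragment — lossy.
Dependency preservation: every FD's attributes lie within a single fragment, so each can be enforced locally — preserved.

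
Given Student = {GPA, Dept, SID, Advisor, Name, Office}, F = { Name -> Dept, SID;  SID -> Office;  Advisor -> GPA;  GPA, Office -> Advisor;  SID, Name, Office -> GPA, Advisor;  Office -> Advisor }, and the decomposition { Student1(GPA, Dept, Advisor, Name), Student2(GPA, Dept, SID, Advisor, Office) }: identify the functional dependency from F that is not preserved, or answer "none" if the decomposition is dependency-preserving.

Check Name → Dept, SID: no single fragment contains all of {Dept, SID, Name}, and the restricted closure of {Name} across the fragments never reaches {Dept, SID}.
SID → Office is preserved.
Advisor → GPA is preserved.
GPA, Office → Advisor is preserved.
SID, Name, Office → GPA, Advisor is preserved.
Office → Advisor is preserved.

Name -> Dept, SID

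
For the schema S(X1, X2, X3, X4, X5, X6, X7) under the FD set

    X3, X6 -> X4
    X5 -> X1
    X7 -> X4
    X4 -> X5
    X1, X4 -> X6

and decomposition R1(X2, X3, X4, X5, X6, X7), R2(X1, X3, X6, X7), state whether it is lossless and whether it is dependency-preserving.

Lossless test: (X3, X6, X7)⁺ = {X1, X3, X4, X5, X6, X7}, which contains all of one fragment — lossless.
Dependency preservation: the restricted closure of {X5} across the fragments never reaches {X1}, so X5 → X1 cannot be enforced without a join — not preserved.

lossless but not dependency-preserving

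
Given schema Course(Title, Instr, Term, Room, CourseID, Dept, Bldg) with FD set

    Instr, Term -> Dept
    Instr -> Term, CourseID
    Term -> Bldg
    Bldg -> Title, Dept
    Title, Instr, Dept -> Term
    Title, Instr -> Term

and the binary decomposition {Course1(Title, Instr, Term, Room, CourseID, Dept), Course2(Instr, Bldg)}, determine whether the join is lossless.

Yes

Common attributes: Course1 ∩ Course2 = {Instr}.
Closure of {Instr}: Instr → Term, CourseID applies, adding Term, CourseID; Term → Bldg applies, adding Bldg; Bldg → Title, Dept applies, adding Title, Dept. So (Instr)⁺ = {Title, Instr, Term, CourseID, Dept, Bldg}.
This closure contains every attribute of Course2, so Course1 ∩ Course2 → Course2. The join is lossless.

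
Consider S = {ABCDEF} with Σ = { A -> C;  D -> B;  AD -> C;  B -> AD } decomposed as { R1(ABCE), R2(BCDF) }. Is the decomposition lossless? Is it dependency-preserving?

lossy but dependency-preserving

Lossless test: (BC)⁺ = {ABCD}, which is a superkey of neither fragment — lossy.
Dependency preservation: AD → C; B → AD are not contained in any single fragment, but the restricted closure of each left-hand side across the fragments still reaches the right-hand side; the remaining FDs each lie inside some fragment. All dependencies are preserved.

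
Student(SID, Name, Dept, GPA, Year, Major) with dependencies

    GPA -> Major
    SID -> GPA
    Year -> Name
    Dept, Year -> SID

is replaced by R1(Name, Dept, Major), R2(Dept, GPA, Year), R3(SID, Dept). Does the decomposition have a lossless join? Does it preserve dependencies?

Lossless test (chase): applying each FD to every pair of rows produces no changes in the tableau, so no row becomes fully distinguished — the join is lossy.
Dependency preservation: the restricted closure of {GPA} across the fragments never reaches {Major}, so GPA → Major cannot be enforced without a join — not preserved.

lossy and not dependency-preserving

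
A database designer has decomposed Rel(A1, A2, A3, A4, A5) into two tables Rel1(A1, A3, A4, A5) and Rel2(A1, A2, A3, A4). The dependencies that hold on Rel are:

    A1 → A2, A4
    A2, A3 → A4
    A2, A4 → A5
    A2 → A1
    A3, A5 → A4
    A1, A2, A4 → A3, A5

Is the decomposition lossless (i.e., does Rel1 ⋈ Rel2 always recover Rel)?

Common attributes: Rel1 ∩ Rel2 = {A1, A3, A4}.
Closure of {A1, A3, A4}: A1 → A2, A4 applies, adding A2; A2, A4 → A5 applies, adding A5. So (A1, A3, A4)⁺ = {A1, A2, A3, A4, A5}.
This closure contains every attribute of Rel1, so Rel1 ∩ Rel2 → Rel1. The join is lossless.

Yes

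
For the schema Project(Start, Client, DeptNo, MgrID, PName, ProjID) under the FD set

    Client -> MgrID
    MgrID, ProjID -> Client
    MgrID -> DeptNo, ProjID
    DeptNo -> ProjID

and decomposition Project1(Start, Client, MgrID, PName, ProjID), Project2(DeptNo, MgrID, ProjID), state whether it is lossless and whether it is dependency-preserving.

Lossless test: (MgrID, ProjID)⁺ = {Client, DeptNo, MgrID, ProjID}, which contains all of one fragment — lossless.
Dependency preservation: every FD's attributes lie within a single fragment, so each can be enforced locally — preserved.

lossless and dependency-preserving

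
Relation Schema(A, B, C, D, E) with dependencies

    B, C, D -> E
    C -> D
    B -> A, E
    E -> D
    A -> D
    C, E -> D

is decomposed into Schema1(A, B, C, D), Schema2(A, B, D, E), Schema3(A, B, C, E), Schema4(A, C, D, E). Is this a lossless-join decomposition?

Chase test. Columns are A, B, C, D, E; row i has aⱼ where attribute j ∈ Schemai, else bᵢⱼ.
Initial tableau (one row per fragment):
  row 1: a1 a2 a3 a4 b15
  row 2: a1 a2 b23 a4 a5
  row 3: a1 a2 a3 b34 a5
  row 4: a1 b42 a3 a4 a5
Rows 1 and 3 agree on C; apply C→D and equate their D entries.
Rows 1 and 2 agree on B; apply B→A, E and equate their A, E entries.
Row 1 is now all distinguished symbols — the join is lossless.

Yes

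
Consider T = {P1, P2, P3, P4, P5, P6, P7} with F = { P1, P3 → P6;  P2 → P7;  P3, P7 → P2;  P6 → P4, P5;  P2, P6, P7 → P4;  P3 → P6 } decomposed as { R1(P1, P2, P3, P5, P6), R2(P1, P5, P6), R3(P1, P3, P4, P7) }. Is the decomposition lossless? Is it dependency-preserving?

lossy and not dependency-preserving

Lossless test (chase): Rows 1 and 3 agree on P1, P3; apply P1, P3→P6 and equate their P6 entries. Rows 1 and 2 agree on P6; apply P6→P4, P5 and equate their P4, P5 entries. Rows 1 and 3 agree on P6; apply P6→P4, P5 and equate their P4, P5 entries. No row becomes fully distinguished — the join is lossy.
Dependency preservation: the restricted closure of {P2} across the fragments never reaches {P7}, so P2 → P7 cannot be enforced without a join — not preserved.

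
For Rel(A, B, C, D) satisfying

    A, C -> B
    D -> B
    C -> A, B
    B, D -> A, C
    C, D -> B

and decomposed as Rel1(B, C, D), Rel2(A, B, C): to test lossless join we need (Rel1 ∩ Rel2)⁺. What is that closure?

Rel1 ∩ Rel2 = {B, C}.
C → A, B applies, adding A
Closure: {A, B, C}.

A, B, C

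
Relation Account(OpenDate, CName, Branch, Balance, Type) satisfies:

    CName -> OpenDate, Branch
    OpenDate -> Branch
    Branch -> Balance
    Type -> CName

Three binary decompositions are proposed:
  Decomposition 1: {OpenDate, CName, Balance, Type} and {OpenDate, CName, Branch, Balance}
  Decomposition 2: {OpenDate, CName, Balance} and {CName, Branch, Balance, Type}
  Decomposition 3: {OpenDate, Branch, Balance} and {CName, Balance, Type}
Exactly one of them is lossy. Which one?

Decomposition 3

Decomposition 1: common = {OpenDate, CName, Balance}, closure = {OpenDate, CName, Branch, Balance} → lossless.
Decomposition 2: common = {CName, Balance}, closure = {OpenDate, CName, Branch, Balance} → lossless.
Decomposition 3: common = {Balance}, closure = {Balance} → lossy.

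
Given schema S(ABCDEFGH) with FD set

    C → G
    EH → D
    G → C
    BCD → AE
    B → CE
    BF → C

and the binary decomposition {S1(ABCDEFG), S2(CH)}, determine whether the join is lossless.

No

Common attributes: S1 ∩ S2 = {C}.
Closure of {C}: C → G applies, adding G. So (C)⁺ = {CG}.
The closure contains neither all of S1 = {ABCDEFG} nor all of S2 = {CH}, so the common attributes are not a superkey of either fragment. The join is lossy.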